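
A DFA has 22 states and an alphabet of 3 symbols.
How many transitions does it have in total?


Each state has exactly one transition per symbol.
22 * 3 = 66

66


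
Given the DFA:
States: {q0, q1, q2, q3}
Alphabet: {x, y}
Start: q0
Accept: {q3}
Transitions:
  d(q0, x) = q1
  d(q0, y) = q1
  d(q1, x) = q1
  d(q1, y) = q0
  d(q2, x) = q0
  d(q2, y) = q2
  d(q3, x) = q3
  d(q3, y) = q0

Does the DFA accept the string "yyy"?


Trace: q0 -> q1 -> q0 -> q1
Final state: q1
Accept states: {q3}

No, rejected (final state q1 is not an accept state)


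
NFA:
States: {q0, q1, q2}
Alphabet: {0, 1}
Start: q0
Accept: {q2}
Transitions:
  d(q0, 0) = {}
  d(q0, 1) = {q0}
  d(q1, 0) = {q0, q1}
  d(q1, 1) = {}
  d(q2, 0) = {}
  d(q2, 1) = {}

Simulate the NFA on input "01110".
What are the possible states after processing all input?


Start: {q0}
  --0--> {}
  --1--> {}
  --1--> {}
  --1--> {}
  --0--> {}

{} (empty set, no valid transitions)


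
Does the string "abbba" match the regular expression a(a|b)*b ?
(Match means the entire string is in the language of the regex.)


|string| = 5; first = 'a'; last = 'a'

No, "abbba" does not match a(a|b)*b


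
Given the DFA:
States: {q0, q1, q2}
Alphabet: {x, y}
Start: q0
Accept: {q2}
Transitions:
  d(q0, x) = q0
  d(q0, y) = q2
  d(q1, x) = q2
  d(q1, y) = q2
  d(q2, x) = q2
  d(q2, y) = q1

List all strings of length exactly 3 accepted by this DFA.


All strings of length 3: 8 total
Accepted: 5

"xxy", "xyx", "yxx", "yyx", "yyy"


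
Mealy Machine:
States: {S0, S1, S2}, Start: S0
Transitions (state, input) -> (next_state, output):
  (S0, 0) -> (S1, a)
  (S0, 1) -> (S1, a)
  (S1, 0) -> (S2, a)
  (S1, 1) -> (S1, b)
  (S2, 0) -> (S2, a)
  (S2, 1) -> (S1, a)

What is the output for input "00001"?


Step-by-step:
  (S0, 0) -> (S1, a)
  (S1, 0) -> (S2, a)
  (S2, 0) -> (S2, a)
  (S2, 0) -> (S2, a)
  (S2, 1) -> (S1, a)

"aaaaa"


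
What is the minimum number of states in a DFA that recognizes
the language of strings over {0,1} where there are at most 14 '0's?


States: count = 0, 1, ..., 14 (all accepting; 15 states), plus a dead state for count > 14.
Total: 15 + 1 = 16.

16


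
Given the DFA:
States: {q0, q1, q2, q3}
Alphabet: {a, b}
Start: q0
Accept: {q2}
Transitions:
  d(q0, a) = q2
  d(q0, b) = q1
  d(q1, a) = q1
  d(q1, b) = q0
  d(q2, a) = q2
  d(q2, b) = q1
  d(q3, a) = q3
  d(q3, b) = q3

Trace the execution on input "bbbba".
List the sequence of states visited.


Input: bbbba
d(q0, b) = q1
d(q1, b) = q0
d(q0, b) = q1
d(q1, b) = q0
d(q0, a) = q2


q0 -> q1 -> q0 -> q1 -> q0 -> q2


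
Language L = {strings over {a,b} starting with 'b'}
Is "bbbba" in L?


first symbol = 'b'

Yes, "bbbba" is in L


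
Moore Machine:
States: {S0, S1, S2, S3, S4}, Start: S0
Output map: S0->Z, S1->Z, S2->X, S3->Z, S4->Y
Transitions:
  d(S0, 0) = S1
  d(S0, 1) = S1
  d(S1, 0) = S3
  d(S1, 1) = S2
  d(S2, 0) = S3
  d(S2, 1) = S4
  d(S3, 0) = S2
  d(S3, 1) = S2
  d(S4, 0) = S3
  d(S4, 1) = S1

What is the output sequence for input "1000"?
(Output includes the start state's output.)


Start: S0 (output Z)
  --1--> S1 (output Z)
  --0--> S3 (output Z)
  --0--> S2 (output X)
  --0--> S3 (output Z)

"ZZZXZ"


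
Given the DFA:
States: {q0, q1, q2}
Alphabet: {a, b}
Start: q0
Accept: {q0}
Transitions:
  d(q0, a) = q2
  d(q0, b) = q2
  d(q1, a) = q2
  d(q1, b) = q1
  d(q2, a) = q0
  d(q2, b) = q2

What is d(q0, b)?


Looking up transition d(q0, b)

q2


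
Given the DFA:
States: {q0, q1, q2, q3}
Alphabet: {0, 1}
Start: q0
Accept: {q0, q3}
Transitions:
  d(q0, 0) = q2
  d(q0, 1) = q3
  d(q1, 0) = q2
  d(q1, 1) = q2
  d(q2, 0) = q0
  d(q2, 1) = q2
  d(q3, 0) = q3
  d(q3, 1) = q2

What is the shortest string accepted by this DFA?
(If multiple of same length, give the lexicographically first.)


BFS by string length (lex-first path to each state shown):
  len 0: q0<-""
Found accept state at length 0.

"" (empty string)


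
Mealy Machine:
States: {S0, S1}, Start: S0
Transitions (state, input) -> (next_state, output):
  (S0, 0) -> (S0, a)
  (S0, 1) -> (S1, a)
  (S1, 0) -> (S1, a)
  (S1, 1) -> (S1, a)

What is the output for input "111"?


Step-by-step:
  (S0, 1) -> (S1, a)
  (S1, 1) -> (S1, a)
  (S1, 1) -> (S1, a)

"aaa"


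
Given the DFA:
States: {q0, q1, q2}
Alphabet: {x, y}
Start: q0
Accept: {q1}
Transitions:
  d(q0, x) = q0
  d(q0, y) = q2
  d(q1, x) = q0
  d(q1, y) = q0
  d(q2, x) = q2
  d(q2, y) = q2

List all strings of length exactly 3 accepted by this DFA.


All strings of length 3: 8 total
Accepted: 0

None


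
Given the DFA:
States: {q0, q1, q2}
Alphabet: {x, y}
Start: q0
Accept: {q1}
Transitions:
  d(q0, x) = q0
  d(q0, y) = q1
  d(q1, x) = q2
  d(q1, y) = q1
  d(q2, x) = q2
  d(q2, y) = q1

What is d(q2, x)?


Looking up transition d(q2, x)

q2


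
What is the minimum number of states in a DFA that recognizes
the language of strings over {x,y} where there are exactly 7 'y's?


States: count = 0, 1, ..., 7 (that's 8 states), plus a dead state for count > 7.
Total: 8 + 1 = 9. Accept = count-7 state.

9


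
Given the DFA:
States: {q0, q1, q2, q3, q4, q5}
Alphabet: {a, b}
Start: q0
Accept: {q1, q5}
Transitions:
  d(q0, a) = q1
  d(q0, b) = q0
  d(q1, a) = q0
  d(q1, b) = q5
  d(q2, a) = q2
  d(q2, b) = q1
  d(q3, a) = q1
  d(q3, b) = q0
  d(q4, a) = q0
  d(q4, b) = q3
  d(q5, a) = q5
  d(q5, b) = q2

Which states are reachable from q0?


BFS from q0:
  layer 0: {q0}
  layer 1: {q1}
  layer 2: {q5}
  layer 3: {q2}

{q0, q1, q2, q5}


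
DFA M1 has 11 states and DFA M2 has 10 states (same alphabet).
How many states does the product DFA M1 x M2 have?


Product construction pairs every M1 state with every M2 state.
11 * 10 = 110

110


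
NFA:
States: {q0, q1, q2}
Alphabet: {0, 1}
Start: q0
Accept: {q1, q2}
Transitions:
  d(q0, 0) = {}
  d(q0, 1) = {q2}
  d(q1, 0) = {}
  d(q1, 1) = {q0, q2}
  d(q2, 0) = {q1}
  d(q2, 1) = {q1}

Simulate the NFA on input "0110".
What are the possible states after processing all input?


Start: {q0}
  --0--> {}
  --1--> {}
  --1--> {}
  --0--> {}

{} (empty set, no valid transitions)


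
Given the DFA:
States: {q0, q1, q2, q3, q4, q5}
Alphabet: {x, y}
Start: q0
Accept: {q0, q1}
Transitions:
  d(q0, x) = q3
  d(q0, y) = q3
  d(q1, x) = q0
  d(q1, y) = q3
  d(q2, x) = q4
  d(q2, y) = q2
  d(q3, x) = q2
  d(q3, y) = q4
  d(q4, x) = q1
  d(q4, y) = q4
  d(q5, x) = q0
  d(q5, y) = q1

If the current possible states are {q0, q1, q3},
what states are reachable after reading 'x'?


Apply transition on 'x' from each current state:
  d(q0, x) = q3
  d(q1, x) = q0
  d(q3, x) = q2

{q0, q2, q3}


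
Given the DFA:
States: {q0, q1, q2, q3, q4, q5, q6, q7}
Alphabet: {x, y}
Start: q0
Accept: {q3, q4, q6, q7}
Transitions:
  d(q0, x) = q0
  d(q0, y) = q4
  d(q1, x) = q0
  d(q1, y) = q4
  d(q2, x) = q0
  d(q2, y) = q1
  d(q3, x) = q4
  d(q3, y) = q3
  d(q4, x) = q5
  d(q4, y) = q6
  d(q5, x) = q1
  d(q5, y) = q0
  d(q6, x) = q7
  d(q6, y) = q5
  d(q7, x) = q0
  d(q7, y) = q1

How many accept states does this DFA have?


Accept states listed: {q3, q4, q6, q7}
Counting: q3(1) q4(2) q6(3) q7(4)

4


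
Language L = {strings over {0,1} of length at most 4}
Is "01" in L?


length = 2

Yes, "01" is in L


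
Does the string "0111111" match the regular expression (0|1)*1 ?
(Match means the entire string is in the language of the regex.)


|string| = 7; first = '0'; last = '1'

Yes, "0111111" matches (0|1)*1


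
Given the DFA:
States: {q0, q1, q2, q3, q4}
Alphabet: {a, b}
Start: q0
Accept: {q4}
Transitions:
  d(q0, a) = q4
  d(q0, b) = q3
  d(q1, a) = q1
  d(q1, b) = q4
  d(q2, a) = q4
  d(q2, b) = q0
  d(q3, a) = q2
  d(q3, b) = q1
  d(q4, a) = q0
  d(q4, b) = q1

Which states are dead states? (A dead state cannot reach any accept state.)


Forward reachability from each state:
  q0 -> reaches accept state q4 (live)
  q1 -> reaches accept state q4 (live)
  q2 -> reaches accept state q4 (live)
  q3 -> reaches accept state q4 (live)
  q4 -> reaches accept state q4 (live)

None (all states can reach an accept state)


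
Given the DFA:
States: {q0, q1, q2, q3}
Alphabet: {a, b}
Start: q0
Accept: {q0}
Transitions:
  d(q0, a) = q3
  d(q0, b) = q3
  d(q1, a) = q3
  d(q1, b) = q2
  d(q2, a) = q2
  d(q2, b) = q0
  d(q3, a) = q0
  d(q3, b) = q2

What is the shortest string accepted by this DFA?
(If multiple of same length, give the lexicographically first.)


BFS by string length (lex-first path to each state shown):
  len 0: q0<-""
Found accept state at length 0.

"" (empty string)


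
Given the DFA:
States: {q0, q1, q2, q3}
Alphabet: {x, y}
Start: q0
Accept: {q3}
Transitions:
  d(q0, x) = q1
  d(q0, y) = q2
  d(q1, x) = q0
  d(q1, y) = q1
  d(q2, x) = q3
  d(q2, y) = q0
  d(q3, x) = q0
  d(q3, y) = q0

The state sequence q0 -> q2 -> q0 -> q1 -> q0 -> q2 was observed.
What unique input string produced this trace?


Trace back each transition to find the symbol:
  q0 --[y]--> q2
  q2 --[y]--> q0
  q0 --[x]--> q1
  q1 --[x]--> q0
  q0 --[y]--> q2

"yyxxy"


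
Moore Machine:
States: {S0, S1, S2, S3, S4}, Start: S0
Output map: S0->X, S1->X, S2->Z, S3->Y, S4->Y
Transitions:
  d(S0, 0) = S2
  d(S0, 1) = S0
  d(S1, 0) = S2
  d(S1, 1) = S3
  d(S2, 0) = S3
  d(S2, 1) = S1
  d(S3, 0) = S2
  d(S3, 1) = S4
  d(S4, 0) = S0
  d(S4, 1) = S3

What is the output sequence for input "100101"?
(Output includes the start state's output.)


Start: S0 (output X)
  --1--> S0 (output X)
  --0--> S2 (output Z)
  --0--> S3 (output Y)
  --1--> S4 (output Y)
  --0--> S0 (output X)
  --1--> S0 (output X)

"XXZYYXX"


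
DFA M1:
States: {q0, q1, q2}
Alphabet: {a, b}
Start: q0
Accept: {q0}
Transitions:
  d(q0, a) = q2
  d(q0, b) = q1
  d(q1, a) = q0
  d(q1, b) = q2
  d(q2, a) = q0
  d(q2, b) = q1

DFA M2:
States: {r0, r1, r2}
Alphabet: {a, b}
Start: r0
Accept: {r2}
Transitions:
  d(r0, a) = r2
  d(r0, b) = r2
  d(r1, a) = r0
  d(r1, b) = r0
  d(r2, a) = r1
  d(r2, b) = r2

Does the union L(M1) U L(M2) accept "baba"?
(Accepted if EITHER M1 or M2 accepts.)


M1: final=q0 accepted=True
M2: final=r2 accepted=True

Yes, union accepts


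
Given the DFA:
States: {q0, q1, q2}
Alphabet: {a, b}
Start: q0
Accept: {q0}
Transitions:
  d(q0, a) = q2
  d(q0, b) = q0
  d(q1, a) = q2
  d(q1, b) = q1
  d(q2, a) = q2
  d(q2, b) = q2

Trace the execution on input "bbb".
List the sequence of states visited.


Input: bbb
d(q0, b) = q0
d(q0, b) = q0
d(q0, b) = q0


q0 -> q0 -> q0 -> q0


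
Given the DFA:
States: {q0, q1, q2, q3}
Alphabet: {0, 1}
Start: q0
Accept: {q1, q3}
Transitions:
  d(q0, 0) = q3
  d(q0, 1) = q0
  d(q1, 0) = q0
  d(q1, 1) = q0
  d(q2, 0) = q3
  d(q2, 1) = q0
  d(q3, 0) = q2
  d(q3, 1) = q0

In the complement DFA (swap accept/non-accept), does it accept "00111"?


Trace: q0 -> q3 -> q2 -> q0 -> q0 -> q0
Final: q0
Original accept: {q1, q3}
Complement: q0 is not in original accept

Yes, complement accepts (original rejects)


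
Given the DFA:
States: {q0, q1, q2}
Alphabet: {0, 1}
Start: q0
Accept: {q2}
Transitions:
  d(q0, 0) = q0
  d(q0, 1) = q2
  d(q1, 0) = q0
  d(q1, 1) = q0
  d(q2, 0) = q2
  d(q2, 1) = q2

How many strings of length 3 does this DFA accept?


Enumerating all length-3 strings:
  "000" -> q0 [reject]
  "001" -> q2 [accept]
  "010" -> q2 [accept]
  "011" -> q2 [accept]
  "100" -> q2 [accept]
  "101" -> q2 [accept]
  "110" -> q2 [accept]
  "111" -> q2 [accept]

7 out of 8


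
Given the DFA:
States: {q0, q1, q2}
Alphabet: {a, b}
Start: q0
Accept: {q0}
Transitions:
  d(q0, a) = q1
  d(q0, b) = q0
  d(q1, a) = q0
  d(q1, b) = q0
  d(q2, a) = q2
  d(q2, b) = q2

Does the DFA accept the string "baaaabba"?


Trace: q0 -> q0 -> q1 -> q0 -> q1 -> q0 -> q0 -> q0 -> q1
Final state: q1
Accept states: {q0}

No, rejected (final state q1 is not an accept state)


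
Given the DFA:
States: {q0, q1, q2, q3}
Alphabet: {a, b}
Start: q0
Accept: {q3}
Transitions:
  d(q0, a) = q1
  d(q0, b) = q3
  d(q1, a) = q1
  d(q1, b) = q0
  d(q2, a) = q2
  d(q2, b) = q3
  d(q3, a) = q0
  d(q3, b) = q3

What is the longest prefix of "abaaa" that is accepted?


Run the DFA, marking each prefix where the state is accepting:
  "" -> q0 [reject]
  "a" -> q1 [reject]
  "ab" -> q0 [reject]
  "aba" -> q1 [reject]
  "abaa" -> q1 [reject]
  "abaaa" -> q1 [reject]

No prefix is accepted


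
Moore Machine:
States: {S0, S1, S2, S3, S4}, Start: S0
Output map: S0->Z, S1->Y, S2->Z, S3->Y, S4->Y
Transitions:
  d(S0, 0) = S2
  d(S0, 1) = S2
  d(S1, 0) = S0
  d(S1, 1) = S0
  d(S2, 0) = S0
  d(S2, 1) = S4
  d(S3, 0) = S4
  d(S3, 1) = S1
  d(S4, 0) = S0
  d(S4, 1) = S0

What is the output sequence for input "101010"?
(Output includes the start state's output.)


Start: S0 (output Z)
  --1--> S2 (output Z)
  --0--> S0 (output Z)
  --1--> S2 (output Z)
  --0--> S0 (output Z)
  --1--> S2 (output Z)
  --0--> S0 (output Z)

"ZZZZZZZ"


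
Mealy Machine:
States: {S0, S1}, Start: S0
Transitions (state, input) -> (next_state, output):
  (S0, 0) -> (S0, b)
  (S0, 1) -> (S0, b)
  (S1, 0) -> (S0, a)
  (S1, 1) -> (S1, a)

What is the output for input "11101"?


Step-by-step:
  (S0, 1) -> (S0, b)
  (S0, 1) -> (S0, b)
  (S0, 1) -> (S0, b)
  (S0, 0) -> (S0, b)
  (S0, 1) -> (S0, b)

"bbbbb"


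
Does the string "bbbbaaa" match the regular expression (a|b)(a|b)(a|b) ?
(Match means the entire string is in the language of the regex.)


|string| = 7; first = 'b'; last = 'a'

No, "bbbbaaa" does not match (a|b)(a|b)(a|b)


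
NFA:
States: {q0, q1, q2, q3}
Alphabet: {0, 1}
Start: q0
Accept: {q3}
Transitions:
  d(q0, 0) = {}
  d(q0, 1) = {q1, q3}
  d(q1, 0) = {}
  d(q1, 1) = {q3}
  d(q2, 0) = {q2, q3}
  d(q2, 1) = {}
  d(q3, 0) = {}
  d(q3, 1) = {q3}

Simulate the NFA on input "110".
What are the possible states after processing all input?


Start: {q0}
  --1--> {q1, q3}
  --1--> {q3}
  --0--> {}

{} (empty set, no valid transitions)


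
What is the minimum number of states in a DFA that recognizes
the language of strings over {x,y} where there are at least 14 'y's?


States: count = 0, 1, ..., 13, and a final '>= 14' state.
Total: 14 + 1 = 15. Accept = '>= 14' state.

15


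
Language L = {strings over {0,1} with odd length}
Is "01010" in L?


length = 5; 5 mod 2 = 1

Yes, "01010" is in L


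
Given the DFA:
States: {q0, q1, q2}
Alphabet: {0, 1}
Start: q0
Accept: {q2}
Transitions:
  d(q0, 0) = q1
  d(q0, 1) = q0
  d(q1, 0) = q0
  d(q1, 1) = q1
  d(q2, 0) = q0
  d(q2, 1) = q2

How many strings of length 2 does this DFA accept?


Enumerating all length-2 strings:
  "00" -> q0 [reject]
  "01" -> q1 [reject]
  "10" -> q1 [reject]
  "11" -> q0 [reject]

0 out of 4


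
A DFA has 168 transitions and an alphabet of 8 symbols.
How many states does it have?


Each state has exactly one transition per symbol.
states = transitions / |alphabet| = 168 / 8 = 21

21


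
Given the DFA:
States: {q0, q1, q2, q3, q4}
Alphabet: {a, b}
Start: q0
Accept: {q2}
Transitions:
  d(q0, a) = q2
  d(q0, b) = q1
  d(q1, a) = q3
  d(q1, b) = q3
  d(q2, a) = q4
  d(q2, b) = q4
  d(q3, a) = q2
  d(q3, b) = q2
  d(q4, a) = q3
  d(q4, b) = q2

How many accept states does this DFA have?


Accept states listed: {q2}
Counting: q2(1)

1


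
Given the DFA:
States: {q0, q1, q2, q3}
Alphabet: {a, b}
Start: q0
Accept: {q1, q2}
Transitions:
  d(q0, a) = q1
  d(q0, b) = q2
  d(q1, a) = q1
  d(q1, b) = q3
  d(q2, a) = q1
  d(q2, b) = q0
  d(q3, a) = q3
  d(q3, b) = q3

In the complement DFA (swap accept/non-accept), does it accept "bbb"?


Trace: q0 -> q2 -> q0 -> q2
Final: q2
Original accept: {q1, q2}
Complement: q2 is in original accept

No, complement rejects (original accepts)


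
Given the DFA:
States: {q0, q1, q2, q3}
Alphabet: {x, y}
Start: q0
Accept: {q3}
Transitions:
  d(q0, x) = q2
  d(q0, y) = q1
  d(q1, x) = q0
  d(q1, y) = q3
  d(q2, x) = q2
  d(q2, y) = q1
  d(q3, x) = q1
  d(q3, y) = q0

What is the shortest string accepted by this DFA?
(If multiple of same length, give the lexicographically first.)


BFS by string length (lex-first path to each state shown):
  len 0: q0<-""
  len 1: q1<-"y", q2<-"x"
  len 2: q0<-"yx", q1<-"xy", q2<-"xx", q3<-"yy"
Found accept state at length 2.

"yy"


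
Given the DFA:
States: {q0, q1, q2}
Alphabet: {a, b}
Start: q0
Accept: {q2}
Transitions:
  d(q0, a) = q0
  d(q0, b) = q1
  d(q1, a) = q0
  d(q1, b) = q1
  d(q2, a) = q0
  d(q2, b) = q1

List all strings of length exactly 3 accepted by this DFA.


All strings of length 3: 8 total
Accepted: 0

None


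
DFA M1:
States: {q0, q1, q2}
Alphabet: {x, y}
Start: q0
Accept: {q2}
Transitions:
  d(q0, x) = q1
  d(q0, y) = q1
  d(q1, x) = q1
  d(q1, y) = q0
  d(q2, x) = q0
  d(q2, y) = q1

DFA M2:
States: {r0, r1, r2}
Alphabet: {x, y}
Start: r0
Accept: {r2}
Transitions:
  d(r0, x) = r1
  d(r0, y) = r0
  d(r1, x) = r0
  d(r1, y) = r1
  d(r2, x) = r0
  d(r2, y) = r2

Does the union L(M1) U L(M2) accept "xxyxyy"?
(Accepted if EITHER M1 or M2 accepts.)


M1: final=q1 accepted=False
M2: final=r1 accepted=False

No, union rejects (neither accepts)


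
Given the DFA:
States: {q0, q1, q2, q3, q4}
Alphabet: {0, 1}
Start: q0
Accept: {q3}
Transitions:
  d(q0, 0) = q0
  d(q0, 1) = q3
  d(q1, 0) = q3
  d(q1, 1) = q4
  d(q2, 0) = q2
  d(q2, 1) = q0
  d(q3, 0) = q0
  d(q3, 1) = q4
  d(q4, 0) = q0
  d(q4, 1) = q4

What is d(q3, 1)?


Looking up transition d(q3, 1)

q4


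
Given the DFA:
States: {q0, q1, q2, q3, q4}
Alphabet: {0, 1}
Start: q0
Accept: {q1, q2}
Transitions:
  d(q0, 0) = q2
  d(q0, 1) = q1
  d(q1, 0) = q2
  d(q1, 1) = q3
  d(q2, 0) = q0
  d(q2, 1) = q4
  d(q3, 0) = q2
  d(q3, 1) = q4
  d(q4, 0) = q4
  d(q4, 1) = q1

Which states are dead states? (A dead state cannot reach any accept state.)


Forward reachability from each state:
  q0 -> reaches accept state q1 (live)
  q1 -> reaches accept state q1 (live)
  q2 -> reaches accept state q1 (live)
  q3 -> reaches accept state q1 (live)
  q4 -> reaches accept state q1 (live)

None (all states can reach an accept state)


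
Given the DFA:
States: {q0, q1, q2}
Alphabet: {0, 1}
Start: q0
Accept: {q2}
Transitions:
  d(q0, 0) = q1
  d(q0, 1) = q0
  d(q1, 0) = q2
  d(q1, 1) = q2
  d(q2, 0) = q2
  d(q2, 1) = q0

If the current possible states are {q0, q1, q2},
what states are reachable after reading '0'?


Apply transition on '0' from each current state:
  d(q0, 0) = q1
  d(q1, 0) = q2
  d(q2, 0) = q2

{q1, q2}


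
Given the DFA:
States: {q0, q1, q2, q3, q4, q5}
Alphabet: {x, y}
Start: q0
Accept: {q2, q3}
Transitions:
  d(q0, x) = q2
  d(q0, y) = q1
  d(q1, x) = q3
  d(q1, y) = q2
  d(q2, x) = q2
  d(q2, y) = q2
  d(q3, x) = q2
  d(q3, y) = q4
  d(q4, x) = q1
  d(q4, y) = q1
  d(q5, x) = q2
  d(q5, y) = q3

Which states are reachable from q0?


BFS from q0:
  layer 0: {q0}
  layer 1: {q1, q2}
  layer 2: {q3}
  layer 3: {q4}

{q0, q1, q2, q3, q4}


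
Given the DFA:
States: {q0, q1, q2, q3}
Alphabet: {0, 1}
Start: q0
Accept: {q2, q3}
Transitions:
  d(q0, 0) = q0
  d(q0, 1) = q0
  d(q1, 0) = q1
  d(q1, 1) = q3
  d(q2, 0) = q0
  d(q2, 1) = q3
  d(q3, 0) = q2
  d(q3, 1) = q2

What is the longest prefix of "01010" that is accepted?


Run the DFA, marking each prefix where the state is accepting:
  "" -> q0 [reject]
  "0" -> q0 [reject]
  "01" -> q0 [reject]
  "010" -> q0 [reject]
  "0101" -> q0 [reject]
  "01010" -> q0 [reject]

No prefix is accepted


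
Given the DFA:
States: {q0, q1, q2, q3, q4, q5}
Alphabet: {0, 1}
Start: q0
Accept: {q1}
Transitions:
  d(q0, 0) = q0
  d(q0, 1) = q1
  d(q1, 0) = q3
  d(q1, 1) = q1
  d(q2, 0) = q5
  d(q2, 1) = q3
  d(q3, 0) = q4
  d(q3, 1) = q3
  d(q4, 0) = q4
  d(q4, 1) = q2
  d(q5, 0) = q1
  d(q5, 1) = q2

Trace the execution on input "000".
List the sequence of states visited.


Input: 000
d(q0, 0) = q0
d(q0, 0) = q0
d(q0, 0) = q0


q0 -> q0 -> q0 -> q0


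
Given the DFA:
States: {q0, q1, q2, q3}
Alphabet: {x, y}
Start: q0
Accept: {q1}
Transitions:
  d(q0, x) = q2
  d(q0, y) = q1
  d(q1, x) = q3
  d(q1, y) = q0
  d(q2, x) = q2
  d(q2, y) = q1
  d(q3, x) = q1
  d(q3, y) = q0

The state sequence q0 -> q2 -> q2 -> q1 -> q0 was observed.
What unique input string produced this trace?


Trace back each transition to find the symbol:
  q0 --[x]--> q2
  q2 --[x]--> q2
  q2 --[y]--> q1
  q1 --[y]--> q0

"xxyy"


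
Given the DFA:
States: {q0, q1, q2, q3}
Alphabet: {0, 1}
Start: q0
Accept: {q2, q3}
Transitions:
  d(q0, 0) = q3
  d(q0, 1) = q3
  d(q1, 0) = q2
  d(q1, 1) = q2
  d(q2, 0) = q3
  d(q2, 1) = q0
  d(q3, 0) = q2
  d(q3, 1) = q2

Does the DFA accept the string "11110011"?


Trace: q0 -> q3 -> q2 -> q0 -> q3 -> q2 -> q3 -> q2 -> q0
Final state: q0
Accept states: {q2, q3}

No, rejected (final state q0 is not an accept state)


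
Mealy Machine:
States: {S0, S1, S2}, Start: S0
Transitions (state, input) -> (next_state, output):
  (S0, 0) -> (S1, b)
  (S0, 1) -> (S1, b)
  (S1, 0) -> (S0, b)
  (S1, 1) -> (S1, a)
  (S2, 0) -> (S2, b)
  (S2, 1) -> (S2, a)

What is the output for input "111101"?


Step-by-step:
  (S0, 1) -> (S1, b)
  (S1, 1) -> (S1, a)
  (S1, 1) -> (S1, a)
  (S1, 1) -> (S1, a)
  (S1, 0) -> (S0, b)
  (S0, 1) -> (S1, b)

"baaabb"


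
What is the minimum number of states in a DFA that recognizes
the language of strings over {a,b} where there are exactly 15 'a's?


States: count = 0, 1, ..., 15 (that's 16 states), plus a dead state for count > 15.
Total: 16 + 1 = 17. Accept = count-15 state.

17


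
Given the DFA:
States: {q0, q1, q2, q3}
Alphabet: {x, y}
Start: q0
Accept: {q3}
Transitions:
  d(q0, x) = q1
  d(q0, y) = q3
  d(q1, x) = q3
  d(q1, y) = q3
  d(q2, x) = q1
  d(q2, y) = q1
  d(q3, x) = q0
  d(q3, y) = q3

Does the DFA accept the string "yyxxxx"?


Trace: q0 -> q3 -> q3 -> q0 -> q1 -> q3 -> q0
Final state: q0
Accept states: {q3}

No, rejected (final state q0 is not an accept state)


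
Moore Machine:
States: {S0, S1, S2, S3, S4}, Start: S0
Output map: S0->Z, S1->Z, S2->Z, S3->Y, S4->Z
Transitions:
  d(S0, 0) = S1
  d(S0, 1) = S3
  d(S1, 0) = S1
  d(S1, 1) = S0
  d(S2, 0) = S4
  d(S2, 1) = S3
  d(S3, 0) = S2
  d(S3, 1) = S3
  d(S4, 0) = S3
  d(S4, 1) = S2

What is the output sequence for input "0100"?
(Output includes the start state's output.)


Start: S0 (output Z)
  --0--> S1 (output Z)
  --1--> S0 (output Z)
  --0--> S1 (output Z)
  --0--> S1 (output Z)

"ZZZZZ"


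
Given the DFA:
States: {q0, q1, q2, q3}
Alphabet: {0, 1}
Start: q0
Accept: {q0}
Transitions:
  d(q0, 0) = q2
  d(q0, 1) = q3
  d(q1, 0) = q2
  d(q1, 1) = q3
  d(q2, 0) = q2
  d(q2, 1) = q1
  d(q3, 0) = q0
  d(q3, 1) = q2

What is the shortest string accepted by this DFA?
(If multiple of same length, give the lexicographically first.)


BFS by string length (lex-first path to each state shown):
  len 0: q0<-""
Found accept state at length 0.

"" (empty string)


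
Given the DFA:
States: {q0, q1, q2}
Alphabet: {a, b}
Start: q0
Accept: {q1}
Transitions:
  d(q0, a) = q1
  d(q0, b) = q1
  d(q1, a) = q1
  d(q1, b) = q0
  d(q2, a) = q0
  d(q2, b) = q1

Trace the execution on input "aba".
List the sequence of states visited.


Input: aba
d(q0, a) = q1
d(q1, b) = q0
d(q0, a) = q1


q0 -> q1 -> q0 -> q1


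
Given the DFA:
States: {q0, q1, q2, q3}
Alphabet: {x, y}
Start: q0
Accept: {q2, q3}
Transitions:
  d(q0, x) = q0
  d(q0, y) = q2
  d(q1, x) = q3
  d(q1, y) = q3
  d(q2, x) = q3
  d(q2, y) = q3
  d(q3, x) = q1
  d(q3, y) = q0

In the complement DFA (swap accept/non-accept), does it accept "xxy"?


Trace: q0 -> q0 -> q0 -> q2
Final: q2
Original accept: {q2, q3}
Complement: q2 is in original accept

No, complement rejects (original accepts)


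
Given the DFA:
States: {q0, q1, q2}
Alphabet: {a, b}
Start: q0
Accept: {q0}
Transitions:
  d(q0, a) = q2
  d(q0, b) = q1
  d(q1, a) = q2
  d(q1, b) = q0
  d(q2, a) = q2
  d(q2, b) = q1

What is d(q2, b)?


Looking up transition d(q2, b)

q1


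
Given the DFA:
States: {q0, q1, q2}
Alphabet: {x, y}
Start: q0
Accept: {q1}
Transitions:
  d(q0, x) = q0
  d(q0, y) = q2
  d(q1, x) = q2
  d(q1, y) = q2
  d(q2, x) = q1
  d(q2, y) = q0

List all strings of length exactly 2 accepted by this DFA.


All strings of length 2: 4 total
Accepted: 1

"yx"


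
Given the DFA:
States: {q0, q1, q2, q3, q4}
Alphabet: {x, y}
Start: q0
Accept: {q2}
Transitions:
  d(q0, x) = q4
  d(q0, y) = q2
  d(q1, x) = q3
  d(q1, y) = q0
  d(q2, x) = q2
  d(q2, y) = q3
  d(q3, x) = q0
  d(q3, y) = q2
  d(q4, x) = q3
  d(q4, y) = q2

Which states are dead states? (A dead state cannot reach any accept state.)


Forward reachability from each state:
  q0 -> reaches accept state q2 (live)
  q1 -> reaches accept state q2 (live)
  q2 -> reaches accept state q2 (live)
  q3 -> reaches accept state q2 (live)
  q4 -> reaches accept state q2 (live)

None (all states can reach an accept state)


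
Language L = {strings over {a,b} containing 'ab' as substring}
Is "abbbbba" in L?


'ab' occurs at index 0

Yes, "abbbbba" is in L


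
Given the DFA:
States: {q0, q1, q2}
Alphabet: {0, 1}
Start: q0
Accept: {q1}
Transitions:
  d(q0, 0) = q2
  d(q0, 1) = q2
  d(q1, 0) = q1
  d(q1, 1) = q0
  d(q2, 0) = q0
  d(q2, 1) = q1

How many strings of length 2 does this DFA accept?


Enumerating all length-2 strings:
  "00" -> q0 [reject]
  "01" -> q1 [accept]
  "10" -> q0 [reject]
  "11" -> q1 [accept]

2 out of 4


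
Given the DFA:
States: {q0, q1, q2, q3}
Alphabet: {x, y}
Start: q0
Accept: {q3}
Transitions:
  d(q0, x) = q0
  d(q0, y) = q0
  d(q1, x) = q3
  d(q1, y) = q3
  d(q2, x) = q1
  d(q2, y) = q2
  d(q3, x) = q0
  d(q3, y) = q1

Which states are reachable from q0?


BFS from q0:
  layer 0: {q0}

{q0}


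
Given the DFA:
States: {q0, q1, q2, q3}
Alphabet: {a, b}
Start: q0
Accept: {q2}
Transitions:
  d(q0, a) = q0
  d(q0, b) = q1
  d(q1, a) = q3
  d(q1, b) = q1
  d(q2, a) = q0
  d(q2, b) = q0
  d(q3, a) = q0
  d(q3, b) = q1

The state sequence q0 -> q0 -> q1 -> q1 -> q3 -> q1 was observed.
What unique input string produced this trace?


Trace back each transition to find the symbol:
  q0 --[a]--> q0
  q0 --[b]--> q1
  q1 --[b]--> q1
  q1 --[a]--> q3
  q3 --[b]--> q1

"abbab"


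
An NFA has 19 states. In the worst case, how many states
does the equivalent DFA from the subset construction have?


Subset construction: one DFA state per subset of NFA states.
2^19 = 524288

524288


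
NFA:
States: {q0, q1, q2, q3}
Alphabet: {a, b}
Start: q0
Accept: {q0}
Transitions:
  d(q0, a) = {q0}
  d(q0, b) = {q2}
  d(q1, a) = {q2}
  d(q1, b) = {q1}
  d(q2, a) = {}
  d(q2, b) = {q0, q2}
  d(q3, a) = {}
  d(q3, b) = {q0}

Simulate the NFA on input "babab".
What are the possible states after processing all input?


Start: {q0}
  --b--> {q2}
  --a--> {}
  --b--> {}
  --a--> {}
  --b--> {}

{} (empty set, no valid transitions)


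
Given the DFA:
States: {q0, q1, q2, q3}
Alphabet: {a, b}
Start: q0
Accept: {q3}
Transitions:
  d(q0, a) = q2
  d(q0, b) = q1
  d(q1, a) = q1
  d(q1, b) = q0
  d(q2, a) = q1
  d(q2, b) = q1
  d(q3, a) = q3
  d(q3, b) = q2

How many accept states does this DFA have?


Accept states listed: {q3}
Counting: q3(1)

1


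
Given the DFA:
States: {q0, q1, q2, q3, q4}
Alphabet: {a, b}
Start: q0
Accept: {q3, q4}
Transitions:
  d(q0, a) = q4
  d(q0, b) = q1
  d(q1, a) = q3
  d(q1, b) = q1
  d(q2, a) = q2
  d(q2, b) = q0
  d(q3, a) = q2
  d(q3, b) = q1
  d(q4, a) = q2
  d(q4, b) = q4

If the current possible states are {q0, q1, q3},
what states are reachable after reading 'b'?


Apply transition on 'b' from each current state:
  d(q0, b) = q1
  d(q1, b) = q1
  d(q3, b) = q1

{q1}


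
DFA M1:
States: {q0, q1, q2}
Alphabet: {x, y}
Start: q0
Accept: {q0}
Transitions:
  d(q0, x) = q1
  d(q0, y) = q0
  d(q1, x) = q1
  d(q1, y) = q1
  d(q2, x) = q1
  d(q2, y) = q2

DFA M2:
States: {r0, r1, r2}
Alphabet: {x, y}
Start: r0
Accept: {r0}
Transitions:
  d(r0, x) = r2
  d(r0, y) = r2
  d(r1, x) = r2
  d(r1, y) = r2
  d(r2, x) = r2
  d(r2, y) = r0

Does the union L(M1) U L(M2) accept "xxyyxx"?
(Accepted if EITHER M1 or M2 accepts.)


M1: final=q1 accepted=False
M2: final=r2 accepted=False

No, union rejects (neither accepts)


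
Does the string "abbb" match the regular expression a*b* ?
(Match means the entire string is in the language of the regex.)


|string| = 4; first = 'a'; last = 'b'

Yes, "abbb" matches a*b*


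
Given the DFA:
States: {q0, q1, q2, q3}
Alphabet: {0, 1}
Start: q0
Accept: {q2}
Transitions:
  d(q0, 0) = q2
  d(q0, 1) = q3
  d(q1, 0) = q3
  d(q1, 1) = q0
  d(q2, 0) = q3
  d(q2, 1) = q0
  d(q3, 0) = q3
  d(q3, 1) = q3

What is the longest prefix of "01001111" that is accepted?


Run the DFA, marking each prefix where the state is accepting:
  "" -> q0 [reject]
  "0" -> q2 [accept]
  "01" -> q0 [reject]
  "010" -> q2 [accept]
  "0100" -> q3 [reject]
  "01001" -> q3 [reject]
  "010011" -> q3 [reject]
  "0100111" -> q3 [reject]
  "01001111" -> q3 [reject]

"010"


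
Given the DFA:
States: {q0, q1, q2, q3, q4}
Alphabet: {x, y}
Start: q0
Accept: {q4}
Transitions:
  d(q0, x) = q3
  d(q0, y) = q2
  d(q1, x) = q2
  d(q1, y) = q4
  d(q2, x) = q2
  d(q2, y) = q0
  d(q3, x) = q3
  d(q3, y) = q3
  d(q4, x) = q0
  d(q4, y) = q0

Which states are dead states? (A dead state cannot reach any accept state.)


Forward reachability from each state:
  q0 -> reaches {q0, q2, q3}, no accept state (dead)
  q1 -> reaches accept state q4 (live)
  q2 -> reaches {q0, q2, q3}, no accept state (dead)
  q3 -> reaches {q3}, no accept state (dead)
  q4 -> reaches accept state q4 (live)

{q0, q2, q3}


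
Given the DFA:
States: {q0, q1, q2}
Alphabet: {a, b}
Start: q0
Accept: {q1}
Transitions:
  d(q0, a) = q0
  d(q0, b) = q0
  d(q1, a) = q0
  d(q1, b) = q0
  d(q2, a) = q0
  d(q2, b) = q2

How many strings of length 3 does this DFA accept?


Enumerating all length-3 strings:
  "aaa" -> q0 [reject]
  "aab" -> q0 [reject]
  "aba" -> q0 [reject]
  "abb" -> q0 [reject]
  "baa" -> q0 [reject]
  "bab" -> q0 [reject]
  "bba" -> q0 [reject]
  "bbb" -> q0 [reject]

0 out of 8


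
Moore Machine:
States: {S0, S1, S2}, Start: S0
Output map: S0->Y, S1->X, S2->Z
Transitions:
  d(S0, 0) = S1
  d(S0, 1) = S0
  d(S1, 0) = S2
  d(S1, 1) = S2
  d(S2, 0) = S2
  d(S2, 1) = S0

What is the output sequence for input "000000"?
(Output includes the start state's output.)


Start: S0 (output Y)
  --0--> S1 (output X)
  --0--> S2 (output Z)
  --0--> S2 (output Z)
  --0--> S2 (output Z)
  --0--> S2 (output Z)
  --0--> S2 (output Z)

"YXZZZZZ"


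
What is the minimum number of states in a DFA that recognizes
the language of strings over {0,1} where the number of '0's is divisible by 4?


States track (count of '0') mod 4.
Need 4 states: one per remainder 0..3; accept = remainder 0.

4


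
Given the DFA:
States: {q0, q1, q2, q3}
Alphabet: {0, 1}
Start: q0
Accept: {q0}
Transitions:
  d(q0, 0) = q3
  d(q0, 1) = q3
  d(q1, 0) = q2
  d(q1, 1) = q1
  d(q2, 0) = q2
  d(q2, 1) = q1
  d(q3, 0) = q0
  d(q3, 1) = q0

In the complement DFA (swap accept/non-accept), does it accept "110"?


Trace: q0 -> q3 -> q0 -> q3
Final: q3
Original accept: {q0}
Complement: q3 is not in original accept

Yes, complement accepts (original rejects)


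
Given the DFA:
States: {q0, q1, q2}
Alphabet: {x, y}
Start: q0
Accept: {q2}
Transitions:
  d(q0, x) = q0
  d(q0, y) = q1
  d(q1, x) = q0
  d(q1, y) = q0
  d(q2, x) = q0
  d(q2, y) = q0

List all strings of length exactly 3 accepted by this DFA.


All strings of length 3: 8 total
Accepted: 0

None


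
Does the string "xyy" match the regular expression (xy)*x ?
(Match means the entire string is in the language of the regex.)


|string| = 3; first = 'x'; last = 'y'

No, "xyy" does not match (xy)*x


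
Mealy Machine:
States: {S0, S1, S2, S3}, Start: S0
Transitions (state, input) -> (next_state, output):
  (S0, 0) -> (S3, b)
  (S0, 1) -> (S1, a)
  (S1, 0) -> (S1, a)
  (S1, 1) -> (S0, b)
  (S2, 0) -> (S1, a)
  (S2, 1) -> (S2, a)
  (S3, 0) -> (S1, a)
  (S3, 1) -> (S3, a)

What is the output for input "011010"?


Step-by-step:
  (S0, 0) -> (S3, b)
  (S3, 1) -> (S3, a)
  (S3, 1) -> (S3, a)
  (S3, 0) -> (S1, a)
  (S1, 1) -> (S0, b)
  (S0, 0) -> (S3, b)

"baaabb"


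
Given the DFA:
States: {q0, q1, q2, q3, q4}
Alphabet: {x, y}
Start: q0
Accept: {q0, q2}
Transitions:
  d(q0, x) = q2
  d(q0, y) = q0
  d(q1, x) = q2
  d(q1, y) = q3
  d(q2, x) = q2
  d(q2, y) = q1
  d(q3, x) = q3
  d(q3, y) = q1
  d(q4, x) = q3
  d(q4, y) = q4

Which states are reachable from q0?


BFS from q0:
  layer 0: {q0}
  layer 1: {q2}
  layer 2: {q1}
  layer 3: {q3}

{q0, q1, q2, q3}


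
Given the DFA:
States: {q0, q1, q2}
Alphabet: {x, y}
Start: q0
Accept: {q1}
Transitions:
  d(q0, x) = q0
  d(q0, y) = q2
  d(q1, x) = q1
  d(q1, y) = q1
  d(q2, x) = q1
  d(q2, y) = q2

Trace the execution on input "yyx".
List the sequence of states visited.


Input: yyx
d(q0, y) = q2
d(q2, y) = q2
d(q2, x) = q1


q0 -> q2 -> q2 -> q1


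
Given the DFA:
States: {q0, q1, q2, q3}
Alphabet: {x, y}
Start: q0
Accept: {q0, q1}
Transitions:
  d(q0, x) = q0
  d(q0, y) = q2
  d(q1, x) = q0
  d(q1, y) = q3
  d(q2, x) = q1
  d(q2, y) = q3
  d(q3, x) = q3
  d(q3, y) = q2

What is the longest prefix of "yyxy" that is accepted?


Run the DFA, marking each prefix where the state is accepting:
  "" -> q0 [accept]
  "y" -> q2 [reject]
  "yy" -> q3 [reject]
  "yyx" -> q3 [reject]
  "yyxy" -> q2 [reject]

""


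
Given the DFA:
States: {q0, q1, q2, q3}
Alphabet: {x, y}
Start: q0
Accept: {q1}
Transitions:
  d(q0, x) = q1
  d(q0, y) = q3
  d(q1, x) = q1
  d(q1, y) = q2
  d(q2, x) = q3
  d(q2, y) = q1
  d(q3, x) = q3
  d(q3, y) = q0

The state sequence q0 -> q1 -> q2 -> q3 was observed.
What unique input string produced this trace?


Trace back each transition to find the symbol:
  q0 --[x]--> q1
  q1 --[y]--> q2
  q2 --[x]--> q3

"xyx"


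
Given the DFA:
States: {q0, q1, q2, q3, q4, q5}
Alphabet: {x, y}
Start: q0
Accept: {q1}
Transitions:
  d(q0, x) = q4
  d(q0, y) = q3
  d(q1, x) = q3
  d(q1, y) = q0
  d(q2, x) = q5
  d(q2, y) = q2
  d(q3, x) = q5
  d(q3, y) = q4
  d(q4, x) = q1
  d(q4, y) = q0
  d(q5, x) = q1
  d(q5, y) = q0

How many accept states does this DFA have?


Accept states listed: {q1}
Counting: q1(1)

1


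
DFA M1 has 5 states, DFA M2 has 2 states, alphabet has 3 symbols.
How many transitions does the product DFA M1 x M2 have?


Product DFA has 5 * 2 = 10 states.
Each has 3 transitions: 10 * 3 = 30

30


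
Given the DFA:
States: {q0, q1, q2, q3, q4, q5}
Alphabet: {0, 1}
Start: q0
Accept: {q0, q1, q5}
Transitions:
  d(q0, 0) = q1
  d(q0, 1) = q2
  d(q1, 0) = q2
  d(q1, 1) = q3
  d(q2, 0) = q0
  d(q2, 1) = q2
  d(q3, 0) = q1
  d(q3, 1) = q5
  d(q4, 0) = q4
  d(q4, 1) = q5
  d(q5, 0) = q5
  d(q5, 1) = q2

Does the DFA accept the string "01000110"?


Trace: q0 -> q1 -> q3 -> q1 -> q2 -> q0 -> q2 -> q2 -> q0
Final state: q0
Accept states: {q0, q1, q5}

Yes, accepted (final state q0 is an accept state)


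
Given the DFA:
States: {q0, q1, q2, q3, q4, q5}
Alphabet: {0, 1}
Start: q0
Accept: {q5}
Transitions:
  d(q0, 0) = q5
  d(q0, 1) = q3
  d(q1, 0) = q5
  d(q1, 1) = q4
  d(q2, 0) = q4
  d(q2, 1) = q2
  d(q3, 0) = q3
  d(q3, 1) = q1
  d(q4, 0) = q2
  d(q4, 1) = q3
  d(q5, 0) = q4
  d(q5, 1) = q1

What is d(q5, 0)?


Looking up transition d(q5, 0)

q4


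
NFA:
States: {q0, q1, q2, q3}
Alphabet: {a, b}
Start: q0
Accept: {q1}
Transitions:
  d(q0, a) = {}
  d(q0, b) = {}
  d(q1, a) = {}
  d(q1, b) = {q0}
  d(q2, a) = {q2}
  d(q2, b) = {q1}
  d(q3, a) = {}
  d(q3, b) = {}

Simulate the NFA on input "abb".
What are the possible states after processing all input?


Start: {q0}
  --a--> {}
  --b--> {}
  --b--> {}

{} (empty set, no valid transitions)


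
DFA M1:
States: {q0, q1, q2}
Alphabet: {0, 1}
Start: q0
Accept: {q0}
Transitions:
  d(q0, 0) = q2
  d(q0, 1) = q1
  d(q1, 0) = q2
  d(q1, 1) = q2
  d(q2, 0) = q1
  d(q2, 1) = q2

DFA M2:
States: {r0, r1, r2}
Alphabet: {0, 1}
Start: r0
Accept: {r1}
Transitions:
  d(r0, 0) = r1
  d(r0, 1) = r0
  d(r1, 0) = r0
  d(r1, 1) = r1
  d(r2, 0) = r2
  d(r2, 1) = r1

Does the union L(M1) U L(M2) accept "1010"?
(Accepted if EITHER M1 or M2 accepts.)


M1: final=q1 accepted=False
M2: final=r0 accepted=False

No, union rejects (neither accepts)


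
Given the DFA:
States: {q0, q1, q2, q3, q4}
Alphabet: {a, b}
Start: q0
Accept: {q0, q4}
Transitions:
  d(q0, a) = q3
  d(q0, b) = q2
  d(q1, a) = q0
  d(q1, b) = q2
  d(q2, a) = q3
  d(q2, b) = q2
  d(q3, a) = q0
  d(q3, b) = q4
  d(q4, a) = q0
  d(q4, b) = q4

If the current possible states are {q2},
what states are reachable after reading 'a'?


Apply transition on 'a' from each current state:
  d(q2, a) = q3

{q3}


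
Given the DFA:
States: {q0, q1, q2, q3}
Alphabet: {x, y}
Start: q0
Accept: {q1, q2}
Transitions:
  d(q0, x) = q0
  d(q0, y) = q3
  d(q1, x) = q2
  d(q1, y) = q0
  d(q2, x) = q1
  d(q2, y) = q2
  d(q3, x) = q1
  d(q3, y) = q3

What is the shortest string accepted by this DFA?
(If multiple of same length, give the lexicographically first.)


BFS by string length (lex-first path to each state shown):
  len 0: q0<-""
  len 1: q0<-"x", q3<-"y"
  len 2: q0<-"xx", q1<-"yx", q3<-"xy"
Found accept state at length 2.

"yx"


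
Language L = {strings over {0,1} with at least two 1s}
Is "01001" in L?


count('1') = 2

Yes, "01001" is in L


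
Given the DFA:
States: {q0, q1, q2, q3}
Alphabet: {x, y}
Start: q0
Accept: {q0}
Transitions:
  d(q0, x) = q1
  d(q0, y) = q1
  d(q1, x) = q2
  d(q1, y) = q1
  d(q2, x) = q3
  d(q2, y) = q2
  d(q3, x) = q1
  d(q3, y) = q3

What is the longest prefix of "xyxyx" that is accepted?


Run the DFA, marking each prefix where the state is accepting:
  "" -> q0 [accept]
  "x" -> q1 [reject]
  "xy" -> q1 [reject]
  "xyx" -> q2 [reject]
  "xyxy" -> q2 [reject]
  "xyxyx" -> q3 [reject]

""


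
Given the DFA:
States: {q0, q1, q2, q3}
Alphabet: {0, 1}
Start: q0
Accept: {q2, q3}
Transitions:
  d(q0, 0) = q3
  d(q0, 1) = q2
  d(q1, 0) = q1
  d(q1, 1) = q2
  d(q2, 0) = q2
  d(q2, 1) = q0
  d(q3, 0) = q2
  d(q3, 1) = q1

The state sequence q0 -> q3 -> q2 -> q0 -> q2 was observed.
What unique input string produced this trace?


Trace back each transition to find the symbol:
  q0 --[0]--> q3
  q3 --[0]--> q2
  q2 --[1]--> q0
  q0 --[1]--> q2

"0011"


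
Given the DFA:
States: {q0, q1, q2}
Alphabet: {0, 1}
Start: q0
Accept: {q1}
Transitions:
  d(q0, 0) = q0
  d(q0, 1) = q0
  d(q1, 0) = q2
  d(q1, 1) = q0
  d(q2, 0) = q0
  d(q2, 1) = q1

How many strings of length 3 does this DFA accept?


Enumerating all length-3 strings:
  "000" -> q0 [reject]
  "001" -> q0 [reject]
  "010" -> q0 [reject]
  "011" -> q0 [reject]
  "100" -> q0 [reject]
  "101" -> q0 [reject]
  "110" -> q0 [reject]
  "111" -> q0 [reject]

0 out of 8


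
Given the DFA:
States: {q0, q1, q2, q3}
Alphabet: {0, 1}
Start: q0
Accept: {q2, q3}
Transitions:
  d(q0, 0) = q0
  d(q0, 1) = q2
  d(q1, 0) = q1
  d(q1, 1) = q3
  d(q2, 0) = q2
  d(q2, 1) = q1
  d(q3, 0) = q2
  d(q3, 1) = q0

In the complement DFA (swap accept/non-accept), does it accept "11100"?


Trace: q0 -> q2 -> q1 -> q3 -> q2 -> q2
Final: q2
Original accept: {q2, q3}
Complement: q2 is in original accept

No, complement rejects (original accepts)


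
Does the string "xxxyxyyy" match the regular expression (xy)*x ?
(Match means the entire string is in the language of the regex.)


|string| = 8; first = 'x'; last = 'y'

No, "xxxyxyyy" does not match (xy)*x


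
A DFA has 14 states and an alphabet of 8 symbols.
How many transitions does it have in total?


Each state has exactly one transition per symbol.
14 * 8 = 112

112


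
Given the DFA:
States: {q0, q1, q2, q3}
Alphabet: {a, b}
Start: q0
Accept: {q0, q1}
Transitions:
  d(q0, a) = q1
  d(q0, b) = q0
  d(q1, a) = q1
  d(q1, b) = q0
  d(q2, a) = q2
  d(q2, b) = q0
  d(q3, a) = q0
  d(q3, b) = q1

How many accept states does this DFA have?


Accept states listed: {q0, q1}
Counting: q0(1) q1(2)

2


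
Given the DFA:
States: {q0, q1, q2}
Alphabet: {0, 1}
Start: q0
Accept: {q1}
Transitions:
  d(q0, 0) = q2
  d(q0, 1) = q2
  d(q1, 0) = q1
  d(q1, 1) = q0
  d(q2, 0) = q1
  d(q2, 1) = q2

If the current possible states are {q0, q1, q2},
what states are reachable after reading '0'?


Apply transition on '0' from each current state:
  d(q0, 0) = q2
  d(q1, 0) = q1
  d(q2, 0) = q1

{q1, q2}
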